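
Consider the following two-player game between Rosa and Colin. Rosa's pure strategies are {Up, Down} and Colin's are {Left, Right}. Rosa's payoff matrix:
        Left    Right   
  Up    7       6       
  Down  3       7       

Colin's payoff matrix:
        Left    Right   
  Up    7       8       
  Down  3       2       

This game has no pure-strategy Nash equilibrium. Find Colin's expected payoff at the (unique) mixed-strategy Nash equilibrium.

5

For Colin to be willing to mix, Colin must be indifferent between Left and Right, which pins down Rosa's mix.
  Colin's payoff from Left: p·7 + (1−p)·3 = 4p + 3
  Colin's payoff from Right: p·8 + (1−p)·2 = 6p + 2
  4p + 3 = 6p + 2  ⇒  -2p = -1  ⇒  p = 1/2.
At equilibrium Colin is indifferent across columns, so Colin's payoff equals the payoff from Left: (1/2)·7 + (1/2)·3 = 5.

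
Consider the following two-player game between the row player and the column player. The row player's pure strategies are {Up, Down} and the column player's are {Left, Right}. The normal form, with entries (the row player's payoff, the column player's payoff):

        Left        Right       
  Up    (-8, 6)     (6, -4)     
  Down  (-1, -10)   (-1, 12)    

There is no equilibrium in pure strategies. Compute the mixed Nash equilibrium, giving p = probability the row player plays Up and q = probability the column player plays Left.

p = 11/16, q = 1/2

The row player's mix must leave the column player indifferent between Left and Right.
  the column player's expected payoff from Left: p·6 + (1−p)·(-10) = 16p - 10
  the column player's expected payoff from Right: p·(-4) + (1−p)·12 = -16p + 12
  16p - 10 = -16p + 12  ⇒  32p = 22  ⇒  p = 11/16.
In a mixed equilibrium the row player is indifferent between Up and Down; this condition fixes q.
  the row player's expected payoff from Up: q·(-8) + (1−q)·6 = -14q + 6
  the row player's expected payoff from Down: q·(-1) + (1−q)·(-1) = -1
  -14q + 6 = -1  ⇒  -14q = -7  ⇒  q = 1/2.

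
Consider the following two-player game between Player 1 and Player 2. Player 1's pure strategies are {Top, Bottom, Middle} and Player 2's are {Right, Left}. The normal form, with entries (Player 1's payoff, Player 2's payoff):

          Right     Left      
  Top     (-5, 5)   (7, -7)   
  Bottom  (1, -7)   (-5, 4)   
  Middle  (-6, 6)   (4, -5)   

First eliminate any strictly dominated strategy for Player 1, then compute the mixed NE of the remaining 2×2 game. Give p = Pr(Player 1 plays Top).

p = 11/23

Player 1's strategy Middle is strictly dominated by Top: -5 > -6 and 7 > 4. Eliminate Middle.
For Player 2 to be willing to mix, Player 2 must be indifferent between Right and Left, which pins down Player 1's mix.
  Player 2's expected payoff from Right: p·5 + (1−p)·(-7) = 12p - 7
  Player 2's expected payoff from Left: p·(-7) + (1−p)·4 = -11p + 4
  12p - 7 = -11p + 4  ⇒  23p = 11  ⇒  p = 11/23.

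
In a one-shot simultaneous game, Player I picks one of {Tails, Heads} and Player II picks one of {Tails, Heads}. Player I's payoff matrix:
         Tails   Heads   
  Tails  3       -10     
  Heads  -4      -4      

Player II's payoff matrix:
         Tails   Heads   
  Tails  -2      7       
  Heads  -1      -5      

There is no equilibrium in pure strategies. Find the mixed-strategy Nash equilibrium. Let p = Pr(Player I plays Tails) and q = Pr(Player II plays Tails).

p = 4/13, q = 6/13

Player II's indifference between Tails and Heads determines Player I's mixing probability p:
  Player II's payoff from Tails: p·(-2) + (1−p)·(-1) = -p - 1
  Player II's payoff from Heads: p·7 + (1−p)·(-5) = 12p - 5
  -p - 1 = 12p - 5  ⇒  -13p = -4  ⇒  p = 4/13.
Player II's mix must leave Player I indifferent between Tails and Heads.
  Player I's payoff from Tails: q·3 + (1−q)·(-10) = 13q - 10
  Player I's payoff from Heads: q·(-4) + (1−q)·(-4) = -4
  13q - 10 = -4  ⇒  13q = 6  ⇒  q = 6/13.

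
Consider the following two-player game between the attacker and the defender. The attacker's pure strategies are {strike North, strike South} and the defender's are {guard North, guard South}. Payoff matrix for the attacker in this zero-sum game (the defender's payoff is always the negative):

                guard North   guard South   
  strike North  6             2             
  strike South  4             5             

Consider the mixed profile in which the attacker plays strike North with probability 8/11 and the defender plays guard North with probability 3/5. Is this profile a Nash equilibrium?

No

Given the attacker's mix p = 8/11, the defender's payoff from guard North is -60/11 but from guard South is -31/11. The defender strictly prefers guard South, so the defender would not mix.
So the proposed profile is not a Nash equilibrium.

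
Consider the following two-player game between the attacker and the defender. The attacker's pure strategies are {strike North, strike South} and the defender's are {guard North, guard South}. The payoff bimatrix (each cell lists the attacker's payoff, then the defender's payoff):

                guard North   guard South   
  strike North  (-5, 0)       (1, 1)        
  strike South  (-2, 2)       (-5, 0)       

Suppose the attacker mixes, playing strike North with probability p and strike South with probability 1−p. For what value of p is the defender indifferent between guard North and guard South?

Set the defender's expected payoff from guard North equal to that from guard South:
  the defender's expected payoff from guard North: p·0 + (1−p)·2 = -2p + 2
  the defender's expected payoff from guard South: p·1 + (1−p)·0 = p
  -2p + 2 = p  ⇒  -3p = -2  ⇒  p = 2/3.

p = 2/3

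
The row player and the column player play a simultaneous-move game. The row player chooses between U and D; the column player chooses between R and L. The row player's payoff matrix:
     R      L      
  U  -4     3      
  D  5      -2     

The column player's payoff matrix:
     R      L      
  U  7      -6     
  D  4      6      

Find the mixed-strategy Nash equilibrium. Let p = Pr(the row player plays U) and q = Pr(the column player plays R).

The row player's mix must leave the column player indifferent between R and L.
  the column player's expected payoff from R: p·7 + (1−p)·4 = 3p + 4
  the column player's expected payoff from L: p·(-6) + (1−p)·6 = -12p + 6
  3p + 4 = -12p + 6  ⇒  15p = 2  ⇒  p = 2/15.
The row player's indifference between U and D determines the column player's mixing probability q:
  the row player's payoff from U: q·(-4) + (1−q)·3 = -7q + 3
  the row player's payoff from D: q·5 + (1−q)·(-2) = 7q - 2
  -7q + 3 = 7q - 2  ⇒  -14q = -5  ⇒  q = 5/14.

p = 2/15, q = 5/14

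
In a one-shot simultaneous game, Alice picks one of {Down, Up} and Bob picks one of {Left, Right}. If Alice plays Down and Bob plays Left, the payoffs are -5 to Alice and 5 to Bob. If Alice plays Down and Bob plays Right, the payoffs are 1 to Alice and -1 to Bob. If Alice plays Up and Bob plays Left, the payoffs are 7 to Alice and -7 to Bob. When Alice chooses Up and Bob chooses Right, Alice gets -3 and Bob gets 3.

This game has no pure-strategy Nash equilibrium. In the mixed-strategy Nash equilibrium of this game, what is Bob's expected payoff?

1/2

For Bob to be willing to mix, Bob must be indifferent between Left and Right, which pins down Alice's mix.
  Bob's payoff to Left: p·5 + (1−p)·(-7) = 12p - 7
  Bob's payoff to Right: p·(-1) + (1−p)·3 = -4p + 3
  12p - 7 = -4p + 3  ⇒  16p = 10  ⇒  p = 5/8.
At equilibrium Bob is indifferent across columns, so Bob's payoff equals the payoff from Left: (5/8)·5 + (3/8)·(-7) = 1/2.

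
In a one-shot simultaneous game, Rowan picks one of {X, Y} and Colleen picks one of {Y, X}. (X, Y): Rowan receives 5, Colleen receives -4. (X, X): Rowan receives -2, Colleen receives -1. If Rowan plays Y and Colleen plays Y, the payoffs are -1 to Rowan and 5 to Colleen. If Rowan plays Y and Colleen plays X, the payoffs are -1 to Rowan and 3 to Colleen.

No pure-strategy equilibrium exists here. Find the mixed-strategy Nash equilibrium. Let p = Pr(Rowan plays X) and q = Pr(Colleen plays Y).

In a mixed equilibrium Colleen is indifferent between Y and X; this condition fixes p.
  Colleen's payoff to Y: p·(-4) + (1−p)·5 = -9p + 5
  Colleen's payoff to X: p·(-1) + (1−p)·3 = -4p + 3
  -9p + 5 = -4p + 3  ⇒  -5p = -2  ⇒  p = 2/5.
In a mixed equilibrium Rowan is indifferent between X and Y; this condition fixes q.
  Rowan's payoff to X: q·5 + (1−q)·(-2) = 7q - 2
  Rowan's payoff to Y: q·(-1) + (1−q)·(-1) = -1
  7q - 2 = -1  ⇒  7q = 1  ⇒  q = 1/7.

p = 2/5, q = 1/7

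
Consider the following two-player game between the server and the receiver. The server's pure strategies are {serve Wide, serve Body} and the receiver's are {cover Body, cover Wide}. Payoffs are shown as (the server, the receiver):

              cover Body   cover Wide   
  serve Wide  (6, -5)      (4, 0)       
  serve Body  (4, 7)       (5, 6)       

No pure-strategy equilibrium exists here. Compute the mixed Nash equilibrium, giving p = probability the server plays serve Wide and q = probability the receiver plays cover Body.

Set the receiver's expected payoff from cover Body equal to that from cover Wide:
  the receiver's payoff from cover Body: p·(-5) + (1−p)·7 = -12p + 7
  the receiver's payoff from cover Wide: p·0 + (1−p)·6 = -6p + 6
  -12p + 7 = -6p + 6  ⇒  -6p = -1  ⇒  p = 1/6.
The server's indifference between serve Wide and serve Body determines the receiver's mixing probability q:
  the server's payoff to serve Wide: q·6 + (1−q)·4 = 2q + 4
  the server's payoff to serve Body: q·4 + (1−q)·5 = -q + 5
  2q + 4 = -q + 5  ⇒  3q = 1  ⇒  q = 1/3.

p = 1/6, q = 1/3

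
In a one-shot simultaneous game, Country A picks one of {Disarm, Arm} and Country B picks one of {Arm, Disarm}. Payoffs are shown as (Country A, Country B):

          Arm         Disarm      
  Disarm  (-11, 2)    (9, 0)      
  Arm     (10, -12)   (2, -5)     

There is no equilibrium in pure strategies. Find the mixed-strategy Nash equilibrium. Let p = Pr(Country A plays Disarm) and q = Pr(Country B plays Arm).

p = 7/9, q = 1/4

Country A's mix must leave Country B indifferent between Arm and Disarm.
  Country B's payoff to Arm: p·2 + (1−p)·(-12) = 14p - 12
  Country B's payoff to Disarm: p·0 + (1−p)·(-5) = 5p - 5
  14p - 12 = 5p - 5  ⇒  9p = 7  ⇒  p = 7/9.
In a mixed equilibrium Country A is indifferent between Disarm and Arm; this condition fixes q.
  Country A's payoff from Disarm: q·(-11) + (1−q)·9 = -20q + 9
  Country A's payoff from Arm: q·10 + (1−q)·2 = 8q + 2
  -20q + 9 = 8q + 2  ⇒  -28q = -7  ⇒  q = 1/4.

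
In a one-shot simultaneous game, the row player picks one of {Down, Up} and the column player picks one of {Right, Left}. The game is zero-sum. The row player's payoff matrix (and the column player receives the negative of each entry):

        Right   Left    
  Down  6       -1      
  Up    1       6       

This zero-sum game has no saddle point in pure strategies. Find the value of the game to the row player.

The row player's indifference between Down and Up determines the column player's mixing probability q:
  the row player's payoff from Down: q·6 + (1−q)·(-1) = 7q - 1
  the row player's payoff from Up: q·1 + (1−q)·6 = -5q + 6
  7q - 1 = -5q + 6  ⇒  12q = 7  ⇒  q = 7/12.
The value is the row player's expected payoff against this mix (using Down): (7/12)·6 + (5/12)·(-1) = 37/12.

v = 37/12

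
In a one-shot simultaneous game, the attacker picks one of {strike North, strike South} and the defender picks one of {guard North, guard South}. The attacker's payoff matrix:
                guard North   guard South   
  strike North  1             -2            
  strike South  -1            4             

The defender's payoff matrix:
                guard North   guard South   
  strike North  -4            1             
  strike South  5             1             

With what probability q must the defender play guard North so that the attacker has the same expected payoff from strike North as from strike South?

q = 3/4

The attacker's indifference between strike North and strike South determines the defender's mixing probability q:
  the attacker's payoff from strike North: q·1 + (1−q)·(-2) = 3q - 2
  the attacker's payoff from strike South: q·(-1) + (1−q)·4 = -5q + 4
  3q - 2 = -5q + 4  ⇒  8q = 6  ⇒  q = 3/4.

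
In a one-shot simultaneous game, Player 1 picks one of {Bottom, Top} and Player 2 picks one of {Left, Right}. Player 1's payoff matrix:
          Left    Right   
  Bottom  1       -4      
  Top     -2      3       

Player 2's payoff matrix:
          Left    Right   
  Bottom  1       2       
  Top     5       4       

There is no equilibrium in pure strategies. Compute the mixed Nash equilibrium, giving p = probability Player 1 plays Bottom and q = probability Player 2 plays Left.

p = 1/2, q = 7/10

For Player 2 to be willing to mix, Player 2 must be indifferent between Left and Right, which pins down Player 1's mix.
  Player 2's payoff from Left: p·1 + (1−p)·5 = -4p + 5
  Player 2's payoff from Right: p·2 + (1−p)·4 = -2p + 4
  -4p + 5 = -2p + 4  ⇒  -2p = -1  ⇒  p = 1/2.
Player 2's mix must leave Player 1 indifferent between Bottom and Top.
  Player 1's payoff from Bottom: q·1 + (1−q)·(-4) = 5q - 4
  Player 1's payoff from Top: q·(-2) + (1−q)·3 = -5q + 3
  5q - 4 = -5q + 3  ⇒  10q = 7  ⇒  q = 7/10.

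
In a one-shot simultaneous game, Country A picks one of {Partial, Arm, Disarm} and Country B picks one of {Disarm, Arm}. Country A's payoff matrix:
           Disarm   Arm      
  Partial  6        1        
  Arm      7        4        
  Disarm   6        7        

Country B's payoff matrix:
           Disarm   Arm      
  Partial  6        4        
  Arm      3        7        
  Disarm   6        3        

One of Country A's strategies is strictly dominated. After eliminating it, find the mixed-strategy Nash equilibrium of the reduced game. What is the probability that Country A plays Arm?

p = 3/7

Country A's strategy Partial is strictly dominated by Arm: 7 > 6 and 4 > 1. Eliminate Partial.
In a mixed equilibrium Country B is indifferent between Disarm and Arm; this condition fixes p.
  Country B's payoff from Disarm: p·3 + (1−p)·6 = -3p + 6
  Country B's payoff from Arm: p·7 + (1−p)·3 = 4p + 3
  -3p + 6 = 4p + 3  ⇒  -7p = -3  ⇒  p = 3/7.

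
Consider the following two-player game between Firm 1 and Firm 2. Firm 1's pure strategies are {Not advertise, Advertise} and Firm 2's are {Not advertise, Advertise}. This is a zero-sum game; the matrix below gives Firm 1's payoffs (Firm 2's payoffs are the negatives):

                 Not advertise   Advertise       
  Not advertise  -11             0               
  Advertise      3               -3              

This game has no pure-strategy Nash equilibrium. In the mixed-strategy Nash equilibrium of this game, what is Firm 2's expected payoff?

33/17

Set Firm 2's expected payoff from Not advertise equal to that from Advertise:
  Firm 2's expected payoff from Not advertise: p·11 + (1−p)·(-3) = 14p - 3
  Firm 2's expected payoff from Advertise: p·0 + (1−p)·3 = -3p + 3
  14p - 3 = -3p + 3  ⇒  17p = 6  ⇒  p = 6/17.
At equilibrium Firm 2 is indifferent across columns, so Firm 2's payoff equals the payoff from Not advertise: (6/17)·11 + (11/17)·(-3) = 33/17.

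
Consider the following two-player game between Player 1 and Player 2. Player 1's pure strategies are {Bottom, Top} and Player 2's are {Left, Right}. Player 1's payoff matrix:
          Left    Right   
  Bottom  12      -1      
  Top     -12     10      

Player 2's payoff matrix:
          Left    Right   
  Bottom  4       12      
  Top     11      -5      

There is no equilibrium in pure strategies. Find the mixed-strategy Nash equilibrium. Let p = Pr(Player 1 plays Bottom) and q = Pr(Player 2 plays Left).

For Player 2 to be willing to mix, Player 2 must be indifferent between Left and Right, which pins down Player 1's mix.
  Player 2's expected payoff from Left: p·4 + (1−p)·11 = -7p + 11
  Player 2's expected payoff from Right: p·12 + (1−p)·(-5) = 17p - 5
  -7p + 11 = 17p - 5  ⇒  -24p = -16  ⇒  p = 2/3.
For Player 1 to be willing to mix, Player 1 must be indifferent between Bottom and Top, which pins down Player 2's mix.
  Player 1's payoff to Bottom: q·12 + (1−q)·(-1) = 13q - 1
  Player 1's payoff to Top: q·(-12) + (1−q)·10 = -22q + 10
  13q - 1 = -22q + 10  ⇒  35q = 11  ⇒  q = 11/35.

p = 2/3, q = 11/35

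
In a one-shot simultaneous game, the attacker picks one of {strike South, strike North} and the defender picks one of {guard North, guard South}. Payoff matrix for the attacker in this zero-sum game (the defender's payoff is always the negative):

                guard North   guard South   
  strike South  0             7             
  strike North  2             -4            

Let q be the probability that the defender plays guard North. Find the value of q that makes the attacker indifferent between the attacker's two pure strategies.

The defender's mix must leave the attacker indifferent between strike South and strike North.
  the attacker's payoff to strike South: q·0 + (1−q)·7 = -7q + 7
  the attacker's payoff to strike North: q·2 + (1−q)·(-4) = 6q - 4
  -7q + 7 = 6q - 4  ⇒  -13q = -11  ⇒  q = 11/13.

q = 11/13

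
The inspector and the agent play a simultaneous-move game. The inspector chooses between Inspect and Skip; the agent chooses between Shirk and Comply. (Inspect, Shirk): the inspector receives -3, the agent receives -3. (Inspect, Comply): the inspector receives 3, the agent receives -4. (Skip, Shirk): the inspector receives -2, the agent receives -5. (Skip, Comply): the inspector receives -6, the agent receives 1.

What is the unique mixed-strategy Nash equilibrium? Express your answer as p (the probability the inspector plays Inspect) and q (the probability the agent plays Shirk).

p = 6/7, q = 9/10

The inspector's mix must leave the agent indifferent between Shirk and Comply.
  the agent's payoff from Shirk: p·(-3) + (1−p)·(-5) = 2p - 5
  the agent's payoff from Comply: p·(-4) + (1−p)·1 = -5p + 1
  2p - 5 = -5p + 1  ⇒  7p = 6  ⇒  p = 6/7.
In a mixed equilibrium the inspector is indifferent between Inspect and Skip; this condition fixes q.
  the inspector's expected payoff from Inspect: q·(-3) + (1−q)·3 = -6q + 3
  the inspector's expected payoff from Skip: q·(-2) + (1−q)·(-6) = 4q - 6
  -6q + 3 = 4q - 6  ⇒  -10q = -9  ⇒  q = 9/10.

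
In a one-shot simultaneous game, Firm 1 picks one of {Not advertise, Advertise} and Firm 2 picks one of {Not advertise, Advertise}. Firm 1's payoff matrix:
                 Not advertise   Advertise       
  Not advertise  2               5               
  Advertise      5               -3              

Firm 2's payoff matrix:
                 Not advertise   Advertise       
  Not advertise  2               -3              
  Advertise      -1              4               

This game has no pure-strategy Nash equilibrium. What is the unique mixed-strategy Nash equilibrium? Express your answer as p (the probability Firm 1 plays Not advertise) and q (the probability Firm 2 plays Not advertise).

p = 1/2, q = 8/11

Firm 2's indifference between Not advertise and Advertise determines Firm 1's mixing probability p:
  Firm 2's payoff from Not advertise: p·2 + (1−p)·(-1) = 3p - 1
  Firm 2's payoff from Advertise: p·(-3) + (1−p)·4 = -7p + 4
  3p - 1 = -7p + 4  ⇒  10p = 5  ⇒  p = 1/2.
Firm 2's mix must leave Firm 1 indifferent between Not advertise and Advertise.
  Firm 1's expected payoff from Not advertise: q·2 + (1−q)·5 = -3q + 5
  Firm 1's expected payoff from Advertise: q·5 + (1−q)·(-3) = 8q - 3
  -3q + 5 = 8q - 3  ⇒  -11q = -8  ⇒  q = 8/11.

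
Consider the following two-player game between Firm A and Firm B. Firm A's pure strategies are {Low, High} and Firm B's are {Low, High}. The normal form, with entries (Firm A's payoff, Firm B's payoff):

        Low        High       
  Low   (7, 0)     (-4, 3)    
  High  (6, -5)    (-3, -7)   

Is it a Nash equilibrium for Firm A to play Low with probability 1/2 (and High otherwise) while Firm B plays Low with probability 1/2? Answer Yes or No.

Given Firm A's mix p = 1/2, Firm B's payoff from Low is -5/2 but from High is -2. Firm B strictly prefers High, so Firm B would not mix.
So the proposed profile is not a Nash equilibrium.

No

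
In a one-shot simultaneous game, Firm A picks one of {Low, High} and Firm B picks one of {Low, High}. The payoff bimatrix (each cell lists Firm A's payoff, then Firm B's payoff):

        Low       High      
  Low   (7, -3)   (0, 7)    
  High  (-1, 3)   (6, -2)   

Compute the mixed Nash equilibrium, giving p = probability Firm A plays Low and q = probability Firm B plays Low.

p = 1/3, q = 3/7

Firm A's mix must leave Firm B indifferent between Low and High.
  Firm B's payoff from Low: p·(-3) + (1−p)·3 = -6p + 3
  Firm B's payoff from High: p·7 + (1−p)·(-2) = 9p - 2
  -6p + 3 = 9p - 2  ⇒  -15p = -5  ⇒  p = 1/3.
Set Firm A's expected payoff from Low equal to that from High:
  Firm A's payoff from Low: q·7 + (1−q)·0 = 7q
  Firm A's payoff from High: q·(-1) + (1−q)·6 = -7q + 6
  7q = -7q + 6  ⇒  14q = 6  ⇒  q = 3/7.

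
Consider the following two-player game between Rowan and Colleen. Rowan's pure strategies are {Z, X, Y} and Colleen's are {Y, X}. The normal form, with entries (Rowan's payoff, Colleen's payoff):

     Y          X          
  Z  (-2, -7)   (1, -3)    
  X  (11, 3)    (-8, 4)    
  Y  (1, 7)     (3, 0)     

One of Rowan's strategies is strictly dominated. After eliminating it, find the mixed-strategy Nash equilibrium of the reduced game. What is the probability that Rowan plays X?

Rowan's strategy Z is strictly dominated by Y: 1 > -2 and 3 > 1. Eliminate Z.
Rowan's mix must leave Colleen indifferent between Y and X.
  Colleen's payoff to Y: p·3 + (1−p)·7 = -4p + 7
  Colleen's payoff to X: p·4 + (1−p)·0 = 4p
  -4p + 7 = 4p  ⇒  -8p = -7  ⇒  p = 7/8.

p = 7/8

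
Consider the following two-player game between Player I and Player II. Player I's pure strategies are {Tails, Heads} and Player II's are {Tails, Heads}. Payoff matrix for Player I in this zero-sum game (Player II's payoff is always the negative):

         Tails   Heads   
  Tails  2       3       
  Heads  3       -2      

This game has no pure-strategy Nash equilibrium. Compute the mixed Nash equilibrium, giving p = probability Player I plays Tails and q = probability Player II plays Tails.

For Player II to be willing to mix, Player II must be indifferent between Tails and Heads, which pins down Player I's mix.
  Player II's payoff from Tails: p·(-2) + (1−p)·(-3) = p - 3
  Player II's payoff from Heads: p·(-3) + (1−p)·2 = -5p + 2
  p - 3 = -5p + 2  ⇒  6p = 5  ⇒  p = 5/6.
For Player I to be willing to mix, Player I must be indifferent between Tails and Heads, which pins down Player II's mix.
  Player I's expected payoff from Tails: q·2 + (1−q)·3 = -q + 3
  Player I's expected payoff from Heads: q·3 + (1−q)·(-2) = 5q - 2
  -q + 3 = 5q - 2  ⇒  -6q = -5  ⇒  q = 5/6.

p = 5/6, q = 5/6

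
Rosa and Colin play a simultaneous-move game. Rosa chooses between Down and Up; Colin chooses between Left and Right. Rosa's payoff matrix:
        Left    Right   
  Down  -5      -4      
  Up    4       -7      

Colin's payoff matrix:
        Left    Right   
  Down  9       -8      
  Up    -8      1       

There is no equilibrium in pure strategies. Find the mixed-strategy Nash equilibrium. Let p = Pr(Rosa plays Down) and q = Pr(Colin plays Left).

p = 9/26, q = 1/4

For Colin to be willing to mix, Colin must be indifferent between Left and Right, which pins down Rosa's mix.
  Colin's expected payoff from Left: p·9 + (1−p)·(-8) = 17p - 8
  Colin's expected payoff from Right: p·(-8) + (1−p)·1 = -9p + 1
  17p - 8 = -9p + 1  ⇒  26p = 9  ⇒  p = 9/26.
Rosa's indifference between Down and Up determines Colin's mixing probability q:
  Rosa's expected payoff from Down: q·(-5) + (1−q)·(-4) = -q - 4
  Rosa's expected payoff from Up: q·4 + (1−q)·(-7) = 11q - 7
  -q - 4 = 11q - 7  ⇒  -12q = -3  ⇒  q = 1/4.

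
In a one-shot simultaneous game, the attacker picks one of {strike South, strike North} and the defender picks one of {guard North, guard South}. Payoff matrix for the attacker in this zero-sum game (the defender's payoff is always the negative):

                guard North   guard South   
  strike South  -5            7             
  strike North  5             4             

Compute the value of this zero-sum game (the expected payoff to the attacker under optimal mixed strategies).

v = 55/13

The defender's mix must leave the attacker indifferent between strike South and strike North.
  the attacker's payoff to strike South: q·(-5) + (1−q)·7 = -12q + 7
  the attacker's payoff to strike North: q·5 + (1−q)·4 = q + 4
  -12q + 7 = q + 4  ⇒  -13q = -3  ⇒  q = 3/13.
The value is the attacker's expected payoff against this mix (using strike South): (3/13)·(-5) + (10/13)·7 = 55/13.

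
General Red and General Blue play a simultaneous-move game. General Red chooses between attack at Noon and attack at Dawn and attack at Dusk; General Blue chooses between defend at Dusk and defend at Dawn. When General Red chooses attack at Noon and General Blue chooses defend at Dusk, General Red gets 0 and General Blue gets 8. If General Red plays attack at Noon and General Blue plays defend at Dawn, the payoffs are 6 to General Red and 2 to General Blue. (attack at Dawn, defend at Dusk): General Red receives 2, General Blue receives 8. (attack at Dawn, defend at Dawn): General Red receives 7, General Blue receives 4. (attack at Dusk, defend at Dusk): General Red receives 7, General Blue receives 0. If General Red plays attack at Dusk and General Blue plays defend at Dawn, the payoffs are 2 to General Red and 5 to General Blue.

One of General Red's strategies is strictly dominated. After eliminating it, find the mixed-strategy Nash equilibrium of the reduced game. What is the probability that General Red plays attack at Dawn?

p = 5/9

General Red's strategy attack at Noon is strictly dominated by attack at Dawn: 2 > 0 and 7 > 6. Eliminate attack at Noon.
Set General Blue's expected payoff from defend at Dusk equal to that from defend at Dawn:
  General Blue's expected payoff from defend at Dusk: p·8 + (1−p)·0 = 8p
  General Blue's expected payoff from defend at Dawn: p·4 + (1−p)·5 = -p + 5
  8p = -p + 5  ⇒  9p = 5  ⇒  p = 5/9.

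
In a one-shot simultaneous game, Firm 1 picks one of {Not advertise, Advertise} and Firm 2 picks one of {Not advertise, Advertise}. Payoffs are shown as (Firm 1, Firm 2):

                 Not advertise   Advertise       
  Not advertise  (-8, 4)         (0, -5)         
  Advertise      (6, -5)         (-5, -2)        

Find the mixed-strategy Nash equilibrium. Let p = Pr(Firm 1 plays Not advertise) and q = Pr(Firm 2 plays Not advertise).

p = 1/4, q = 5/19

Set Firm 2's expected payoff from Not advertise equal to that from Advertise:
  Firm 2's payoff to Not advertise: p·4 + (1−p)·(-5) = 9p - 5
  Firm 2's payoff to Advertise: p·(-5) + (1−p)·(-2) = -3p - 2
  9p - 5 = -3p - 2  ⇒  12p = 3  ⇒  p = 1/4.
Set Firm 1's expected payoff from Not advertise equal to that from Advertise:
  Firm 1's payoff to Not advertise: q·(-8) + (1−q)·0 = -8q
  Firm 1's payoff to Advertise: q·6 + (1−q)·(-5) = 11q - 5
  -8q = 11q - 5  ⇒  -19q = -5  ⇒  q = 5/19.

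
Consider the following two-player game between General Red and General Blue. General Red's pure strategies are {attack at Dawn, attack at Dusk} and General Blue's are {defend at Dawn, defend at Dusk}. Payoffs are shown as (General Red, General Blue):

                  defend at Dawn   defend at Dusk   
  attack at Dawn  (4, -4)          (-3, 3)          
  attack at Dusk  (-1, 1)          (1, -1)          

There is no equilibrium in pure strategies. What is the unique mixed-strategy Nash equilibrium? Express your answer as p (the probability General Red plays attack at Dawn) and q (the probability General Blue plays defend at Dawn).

For General Blue to be willing to mix, General Blue must be indifferent between defend at Dawn and defend at Dusk, which pins down General Red's mix.
  General Blue's payoff from defend at Dawn: p·(-4) + (1−p)·1 = -5p + 1
  General Blue's payoff from defend at Dusk: p·3 + (1−p)·(-1) = 4p - 1
  -5p + 1 = 4p - 1  ⇒  -9p = -2  ⇒  p = 2/9.
Set General Red's expected payoff from attack at Dawn equal to that from attack at Dusk:
  General Red's payoff from attack at Dawn: q·4 + (1−q)·(-3) = 7q - 3
  General Red's payoff from attack at Dusk: q·(-1) + (1−q)·1 = -2q + 1
  7q - 3 = -2q + 1  ⇒  9q = 4  ⇒  q = 4/9.

p = 2/9, q = 4/9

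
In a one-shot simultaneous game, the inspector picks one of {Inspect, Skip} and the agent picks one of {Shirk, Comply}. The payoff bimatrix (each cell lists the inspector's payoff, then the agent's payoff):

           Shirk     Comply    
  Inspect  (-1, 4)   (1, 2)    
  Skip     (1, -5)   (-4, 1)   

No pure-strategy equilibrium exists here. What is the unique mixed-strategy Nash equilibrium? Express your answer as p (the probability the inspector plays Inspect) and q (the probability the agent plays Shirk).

p = 3/4, q = 5/7

The inspector's mix must leave the agent indifferent between Shirk and Comply.
  the agent's expected payoff from Shirk: p·4 + (1−p)·(-5) = 9p - 5
  the agent's expected payoff from Comply: p·2 + (1−p)·1 = p + 1
  9p - 5 = p + 1  ⇒  8p = 6  ⇒  p = 3/4.
In a mixed equilibrium the inspector is indifferent between Inspect and Skip; this condition fixes q.
  the inspector's payoff from Inspect: q·(-1) + (1−q)·1 = -2q + 1
  the inspector's payoff from Skip: q·1 + (1−q)·(-4) = 5q - 4
  -2q + 1 = 5q - 4  ⇒  -7q = -5  ⇒  q = 5/7.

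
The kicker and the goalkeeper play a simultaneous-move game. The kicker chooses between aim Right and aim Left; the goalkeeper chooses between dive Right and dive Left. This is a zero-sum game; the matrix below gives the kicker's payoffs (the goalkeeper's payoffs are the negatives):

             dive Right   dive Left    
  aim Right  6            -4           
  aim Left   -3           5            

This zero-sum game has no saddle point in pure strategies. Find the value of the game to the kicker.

The goalkeeper's mix must leave the kicker indifferent between aim Right and aim Left.
  the kicker's expected payoff from aim Right: q·6 + (1−q)·(-4) = 10q - 4
  the kicker's expected payoff from aim Left: q·(-3) + (1−q)·5 = -8q + 5
  10q - 4 = -8q + 5  ⇒  18q = 9  ⇒  q = 1/2.
The value is the kicker's expected payoff against this mix (using aim Right): (1/2)·6 + (1/2)·(-4) = 1.

v = 1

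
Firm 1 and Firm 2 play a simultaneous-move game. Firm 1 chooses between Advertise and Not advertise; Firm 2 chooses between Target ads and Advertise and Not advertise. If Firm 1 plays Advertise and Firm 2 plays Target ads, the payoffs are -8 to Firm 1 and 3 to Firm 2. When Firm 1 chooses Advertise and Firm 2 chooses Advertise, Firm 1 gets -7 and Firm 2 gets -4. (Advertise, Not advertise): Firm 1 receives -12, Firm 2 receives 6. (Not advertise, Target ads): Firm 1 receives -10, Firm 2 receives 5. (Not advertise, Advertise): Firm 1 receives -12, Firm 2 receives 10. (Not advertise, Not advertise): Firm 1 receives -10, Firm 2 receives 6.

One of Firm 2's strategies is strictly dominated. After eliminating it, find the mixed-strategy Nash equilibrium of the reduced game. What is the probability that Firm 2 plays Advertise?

Firm 2's strategy Target ads is strictly dominated by Not advertise: 6 > 3 and 6 > 5. Eliminate Target ads.
For Firm 1 to be willing to mix, Firm 1 must be indifferent between Advertise and Not advertise, which pins down Firm 2's mix.
  Firm 1's payoff to Advertise: q·(-7) + (1−q)·(-12) = 5q - 12
  Firm 1's payoff to Not advertise: q·(-12) + (1−q)·(-10) = -2q - 10
  5q - 12 = -2q - 10  ⇒  7q = 2  ⇒  q = 2/7.

q = 2/7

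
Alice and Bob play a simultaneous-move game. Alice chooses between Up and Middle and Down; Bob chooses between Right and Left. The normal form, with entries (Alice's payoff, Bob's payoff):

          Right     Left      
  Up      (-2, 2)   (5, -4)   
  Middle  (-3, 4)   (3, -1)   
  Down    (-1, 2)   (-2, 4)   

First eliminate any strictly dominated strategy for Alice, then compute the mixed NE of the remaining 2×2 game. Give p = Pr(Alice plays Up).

p = 1/4

Alice's strategy Middle is strictly dominated by Up: -2 > -3 and 5 > 3. Eliminate Middle.
For Bob to be willing to mix, Bob must be indifferent between Right and Left, which pins down Alice's mix.
  Bob's payoff from Right: p·2 + (1−p)·2 = 2
  Bob's payoff from Left: p·(-4) + (1−p)·4 = -8p + 4
  2 = -8p + 4  ⇒  8p = 2  ⇒  p = 1/4.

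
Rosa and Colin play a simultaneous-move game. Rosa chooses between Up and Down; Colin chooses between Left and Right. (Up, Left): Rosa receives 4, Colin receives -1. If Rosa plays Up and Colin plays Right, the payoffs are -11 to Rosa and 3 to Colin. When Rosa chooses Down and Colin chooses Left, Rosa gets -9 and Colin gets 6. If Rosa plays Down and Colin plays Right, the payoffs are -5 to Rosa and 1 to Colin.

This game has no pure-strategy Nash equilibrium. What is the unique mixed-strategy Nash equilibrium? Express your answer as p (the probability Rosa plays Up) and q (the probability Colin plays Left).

For Colin to be willing to mix, Colin must be indifferent between Left and Right, which pins down Rosa's mix.
  Colin's expected payoff from Left: p·(-1) + (1−p)·6 = -7p + 6
  Colin's expected payoff from Right: p·3 + (1−p)·1 = 2p + 1
  -7p + 6 = 2p + 1  ⇒  -9p = -5  ⇒  p = 5/9.
Colin's mix must leave Rosa indifferent between Up and Down.
  Rosa's expected payoff from Up: q·4 + (1−q)·(-11) = 15q - 11
  Rosa's expected payoff from Down: q·(-9) + (1−q)·(-5) = -4q - 5
  15q - 11 = -4q - 5  ⇒  19q = 6  ⇒  q = 6/19.

p = 5/9, q = 6/19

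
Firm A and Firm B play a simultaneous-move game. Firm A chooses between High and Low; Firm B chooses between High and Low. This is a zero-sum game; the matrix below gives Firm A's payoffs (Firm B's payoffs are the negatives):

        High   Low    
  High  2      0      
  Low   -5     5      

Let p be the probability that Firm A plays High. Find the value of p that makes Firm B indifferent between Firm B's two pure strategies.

Set Firm B's expected payoff from High equal to that from Low:
  Firm B's payoff from High: p·(-2) + (1−p)·5 = -7p + 5
  Firm B's payoff from Low: p·0 + (1−p)·(-5) = 5p - 5
  -7p + 5 = 5p - 5  ⇒  -12p = -10  ⇒  p = 5/6.

p = 5/6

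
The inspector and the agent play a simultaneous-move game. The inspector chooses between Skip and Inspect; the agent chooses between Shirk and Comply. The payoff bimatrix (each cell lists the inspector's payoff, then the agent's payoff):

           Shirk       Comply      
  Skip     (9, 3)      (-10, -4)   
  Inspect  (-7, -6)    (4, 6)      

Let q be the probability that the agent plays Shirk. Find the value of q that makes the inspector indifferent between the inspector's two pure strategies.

q = 7/15

Set the inspector's expected payoff from Skip equal to that from Inspect:
  the inspector's expected payoff from Skip: q·9 + (1−q)·(-10) = 19q - 10
  the inspector's expected payoff from Inspect: q·(-7) + (1−q)·4 = -11q + 4
  19q - 10 = -11q + 4  ⇒  30q = 14  ⇒  q = 7/15.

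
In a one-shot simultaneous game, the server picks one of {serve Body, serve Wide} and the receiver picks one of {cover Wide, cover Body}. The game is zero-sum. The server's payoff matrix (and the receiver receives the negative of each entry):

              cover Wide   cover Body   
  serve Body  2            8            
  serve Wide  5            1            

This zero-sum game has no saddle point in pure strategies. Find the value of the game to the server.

v = 19/5

In a mixed equilibrium the server is indifferent between serve Body and serve Wide; this condition fixes q.
  the server's expected payoff from serve Body: q·2 + (1−q)·8 = -6q + 8
  the server's expected payoff from serve Wide: q·5 + (1−q)·1 = 4q + 1
  -6q + 8 = 4q + 1  ⇒  -10q = -7  ⇒  q = 7/10.
The value is the server's expected payoff against this mix (using serve Body): (7/10)·2 + (3/10)·8 = 19/5.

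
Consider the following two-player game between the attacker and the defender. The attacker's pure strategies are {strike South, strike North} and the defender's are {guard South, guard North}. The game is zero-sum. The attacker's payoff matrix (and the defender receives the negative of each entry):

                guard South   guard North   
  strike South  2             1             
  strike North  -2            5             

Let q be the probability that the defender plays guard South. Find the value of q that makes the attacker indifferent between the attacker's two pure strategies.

Set the attacker's expected payoff from strike South equal to that from strike North:
  the attacker's payoff to strike South: q·2 + (1−q)·1 = q + 1
  the attacker's payoff to strike North: q·(-2) + (1−q)·5 = -7q + 5
  q + 1 = -7q + 5  ⇒  8q = 4  ⇒  q = 1/2.

q = 1/2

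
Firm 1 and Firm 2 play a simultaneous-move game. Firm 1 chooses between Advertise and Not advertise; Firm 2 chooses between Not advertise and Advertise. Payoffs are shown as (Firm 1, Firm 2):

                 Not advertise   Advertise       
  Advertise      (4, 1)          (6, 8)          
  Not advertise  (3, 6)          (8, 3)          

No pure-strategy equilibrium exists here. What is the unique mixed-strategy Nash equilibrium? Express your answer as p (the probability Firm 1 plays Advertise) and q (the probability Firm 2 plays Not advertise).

p = 3/10, q = 2/3

Firm 1's mix must leave Firm 2 indifferent between Not advertise and Advertise.
  Firm 2's payoff from Not advertise: p·1 + (1−p)·6 = -5p + 6
  Firm 2's payoff from Advertise: p·8 + (1−p)·3 = 5p + 3
  -5p + 6 = 5p + 3  ⇒  -10p = -3  ⇒  p = 3/10.
Set Firm 1's expected payoff from Advertise equal to that from Not advertise:
  Firm 1's payoff from Advertise: q·4 + (1−q)·6 = -2q + 6
  Firm 1's payoff from Not advertise: q·3 + (1−q)·8 = -5q + 8
  -2q + 6 = -5q + 8  ⇒  3q = 2  ⇒  q = 2/3.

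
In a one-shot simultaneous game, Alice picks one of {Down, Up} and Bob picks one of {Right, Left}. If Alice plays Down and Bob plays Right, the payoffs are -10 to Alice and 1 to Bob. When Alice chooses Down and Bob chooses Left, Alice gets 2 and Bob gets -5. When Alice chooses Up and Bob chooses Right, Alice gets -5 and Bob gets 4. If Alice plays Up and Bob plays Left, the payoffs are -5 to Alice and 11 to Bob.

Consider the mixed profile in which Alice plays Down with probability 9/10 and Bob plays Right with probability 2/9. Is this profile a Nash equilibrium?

No

Given Alice's mix p = 9/10, Bob's payoff from Right is 13/10 but from Left is -17/5. Bob strictly prefers Right, so Bob would not mix.
So the proposed profile is not a Nash equilibrium.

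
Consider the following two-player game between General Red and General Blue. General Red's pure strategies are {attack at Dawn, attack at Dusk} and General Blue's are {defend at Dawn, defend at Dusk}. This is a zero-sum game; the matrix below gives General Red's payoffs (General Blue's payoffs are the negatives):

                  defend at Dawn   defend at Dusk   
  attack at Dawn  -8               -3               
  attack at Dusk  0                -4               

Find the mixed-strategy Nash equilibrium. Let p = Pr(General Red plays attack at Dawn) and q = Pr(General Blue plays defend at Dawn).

p = 4/9, q = 1/9

For General Blue to be willing to mix, General Blue must be indifferent between defend at Dawn and defend at Dusk, which pins down General Red's mix.
  General Blue's payoff from defend at Dawn: p·8 + (1−p)·0 = 8p
  General Blue's payoff from defend at Dusk: p·3 + (1−p)·4 = -p + 4
  8p = -p + 4  ⇒  9p = 4  ⇒  p = 4/9.
In a mixed equilibrium General Red is indifferent between attack at Dawn and attack at Dusk; this condition fixes q.
  General Red's expected payoff from attack at Dawn: q·(-8) + (1−q)·(-3) = -5q - 3
  General Red's expected payoff from attack at Dusk: q·0 + (1−q)·(-4) = 4q - 4
  -5q - 3 = 4q - 4  ⇒  -9q = -1  ⇒  q = 1/9.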